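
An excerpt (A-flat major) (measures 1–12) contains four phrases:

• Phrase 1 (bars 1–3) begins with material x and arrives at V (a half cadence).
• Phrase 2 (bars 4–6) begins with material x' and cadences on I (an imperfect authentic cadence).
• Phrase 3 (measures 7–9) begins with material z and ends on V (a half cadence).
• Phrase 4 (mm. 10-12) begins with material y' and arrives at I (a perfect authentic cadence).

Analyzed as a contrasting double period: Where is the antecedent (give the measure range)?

measures 1–6

In a double period the four phrases pair into a large antecedent (phrases 1–2, ending imperfect authentic cadence) and a large consequent (phrases 3–4, ending perfect authentic cadence). The antecedent spans mm. 1-6.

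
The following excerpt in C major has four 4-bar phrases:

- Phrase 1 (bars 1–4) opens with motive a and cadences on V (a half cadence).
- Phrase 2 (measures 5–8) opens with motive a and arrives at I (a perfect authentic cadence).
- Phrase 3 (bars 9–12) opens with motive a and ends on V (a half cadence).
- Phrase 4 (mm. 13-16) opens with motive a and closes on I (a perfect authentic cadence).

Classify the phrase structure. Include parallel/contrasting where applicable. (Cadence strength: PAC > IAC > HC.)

repeated period

The cadence pattern HC–PAC–HC–PAC is weak–strong twice, and phrases 3–4 restate phrases 1–2: a period heard twice, not a double period (which would end weakly at phrase 2).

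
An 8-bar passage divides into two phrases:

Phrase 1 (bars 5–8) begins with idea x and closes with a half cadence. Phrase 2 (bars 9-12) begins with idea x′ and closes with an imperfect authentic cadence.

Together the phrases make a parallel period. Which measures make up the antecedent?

The phrase ending with the weaker cadence (half cadence) is the antecedent; the one ending more conclusively (imperfect authentic cadence) is the consequent. The antecedent is measures 5–8.

measures 5–8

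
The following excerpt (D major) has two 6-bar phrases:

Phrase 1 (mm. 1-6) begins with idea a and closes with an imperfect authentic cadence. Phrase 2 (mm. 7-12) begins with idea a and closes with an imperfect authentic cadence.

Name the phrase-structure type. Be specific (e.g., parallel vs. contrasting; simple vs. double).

Both phrases have the same opening (a) and the same cadence (imperfect authentic cadence): the second is a restatement, not a consequent, so this is a repeated phrase rather than a period.

repeated phrase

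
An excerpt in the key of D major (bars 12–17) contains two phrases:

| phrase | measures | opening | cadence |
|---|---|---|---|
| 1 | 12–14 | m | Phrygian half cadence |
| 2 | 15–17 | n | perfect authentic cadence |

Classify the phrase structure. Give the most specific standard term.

Phrase 1 ends with a Phrygian half cadence (weaker) and phrase 2 with a perfect authentic cadence (stronger): antecedent + consequent = a period.
The two phrases open with different material (m / n), so the period is contrasting.

contrasting period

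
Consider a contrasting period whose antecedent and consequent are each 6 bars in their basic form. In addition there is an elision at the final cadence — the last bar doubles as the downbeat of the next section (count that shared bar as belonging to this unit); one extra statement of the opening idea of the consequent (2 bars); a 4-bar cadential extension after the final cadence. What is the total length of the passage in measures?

18 measures

Basic contrasting period: 6 + 6 = 12 bars.
12 (basic form) + 2 (extra statement) + 4 (cadential extension) = 18.
The elision shares a bar with the next section but does not change this unit's count.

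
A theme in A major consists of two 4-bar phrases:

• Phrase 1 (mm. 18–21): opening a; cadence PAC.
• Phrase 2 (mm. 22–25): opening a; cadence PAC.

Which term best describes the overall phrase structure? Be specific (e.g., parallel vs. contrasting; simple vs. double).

repeated phrase

Both phrases have the same opening (a) and the same cadence (perfect authentic cadence): the second is a restatement, not a consequent, so this is a repeated phrase rather than a period.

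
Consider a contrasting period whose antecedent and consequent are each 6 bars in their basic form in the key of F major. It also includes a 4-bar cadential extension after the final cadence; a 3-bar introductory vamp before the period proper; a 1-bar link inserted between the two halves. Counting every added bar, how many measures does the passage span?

20 measures

Basic contrasting period: 6 + 6 = 12 bars.
12 (basic form) + 4 (cadential extension) + 3 (introduction) + 1 (link) = 20.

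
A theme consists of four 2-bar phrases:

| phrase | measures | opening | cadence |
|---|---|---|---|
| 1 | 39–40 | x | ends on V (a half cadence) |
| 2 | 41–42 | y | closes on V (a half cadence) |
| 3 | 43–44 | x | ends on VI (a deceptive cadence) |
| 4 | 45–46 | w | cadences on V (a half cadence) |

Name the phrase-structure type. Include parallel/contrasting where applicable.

phrase group

Phrase 4 ends with a half cadence, no stronger than phrase 2's half cadence, so the four phrases do not form a double period; nor do phrases 3–4 duplicate 1–2, so it is not a repeated period. With no phrase reaching a conclusive cadence, the passage is a phrase group.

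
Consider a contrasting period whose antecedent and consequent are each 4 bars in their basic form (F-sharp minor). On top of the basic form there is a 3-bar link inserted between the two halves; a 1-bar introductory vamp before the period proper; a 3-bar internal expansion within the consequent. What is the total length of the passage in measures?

15 measures

Basic contrasting period: 4 + 4 = 8 bars.
8 (basic form) + 3 (link) + 1 (introduction) + 3 (internal expansion) = 15.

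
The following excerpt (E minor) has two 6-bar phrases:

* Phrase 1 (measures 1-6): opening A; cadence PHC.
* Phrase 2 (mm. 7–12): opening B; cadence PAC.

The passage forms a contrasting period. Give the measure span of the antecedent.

The phrase ending with the weaker cadence (Phrygian half cadence) is the antecedent; the one ending more conclusively (perfect authentic cadence) is the consequent. The antecedent is measures 1–6.

measures 1–6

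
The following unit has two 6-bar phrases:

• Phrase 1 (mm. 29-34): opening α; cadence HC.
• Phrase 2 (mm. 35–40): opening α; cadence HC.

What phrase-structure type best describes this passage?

Both phrases have the same opening (α) and the same cadence (half cadence): the second is a restatement, not a consequent, so this is a repeated phrase rather than a period.

repeated phrase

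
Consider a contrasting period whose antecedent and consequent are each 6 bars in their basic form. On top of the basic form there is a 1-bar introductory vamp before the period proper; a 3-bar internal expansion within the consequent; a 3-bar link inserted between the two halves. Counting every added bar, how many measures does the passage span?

Basic contrasting period: 6 + 6 = 12 bars.
12 (basic form) + 1 (introduction) + 3 (internal expansion) + 3 (link) = 19.

19 measures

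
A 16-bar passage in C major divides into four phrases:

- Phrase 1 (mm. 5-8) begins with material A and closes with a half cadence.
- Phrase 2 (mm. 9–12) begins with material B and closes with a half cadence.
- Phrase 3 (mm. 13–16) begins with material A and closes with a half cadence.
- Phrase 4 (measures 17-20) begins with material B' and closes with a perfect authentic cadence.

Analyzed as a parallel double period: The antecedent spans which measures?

In a double period the four phrases pair into a large antecedent (phrases 1–2, ending half cadence) and a large consequent (phrases 3–4, ending perfect authentic cadence). The antecedent spans bars 5–12.

measures 5–12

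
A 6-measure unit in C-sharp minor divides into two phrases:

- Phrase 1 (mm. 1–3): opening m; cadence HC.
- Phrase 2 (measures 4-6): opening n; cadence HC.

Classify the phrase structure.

phrase group

The second phrase closes with a half cadence, which is not stronger than the first phrase's half cadence; without a weak→strong cadential pair there is no antecedent–consequent relationship, so this is a phrase group rather than a period.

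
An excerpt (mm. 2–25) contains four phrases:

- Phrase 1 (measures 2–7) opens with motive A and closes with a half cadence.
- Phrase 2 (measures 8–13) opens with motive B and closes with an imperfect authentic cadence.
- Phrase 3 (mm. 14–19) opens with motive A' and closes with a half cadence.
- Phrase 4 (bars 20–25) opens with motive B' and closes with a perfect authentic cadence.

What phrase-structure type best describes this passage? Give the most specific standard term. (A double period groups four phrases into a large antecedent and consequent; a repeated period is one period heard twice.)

Four phrases in two halves: the first half (measures 2–13) ends with an imperfect authentic cadence, the second (measures 14–25) with a perfect authentic cadence — a large antecedent–consequent pair, i.e. a double period.
Phrase 3 begins with the same material as phrase 1, making it parallel.

parallel double period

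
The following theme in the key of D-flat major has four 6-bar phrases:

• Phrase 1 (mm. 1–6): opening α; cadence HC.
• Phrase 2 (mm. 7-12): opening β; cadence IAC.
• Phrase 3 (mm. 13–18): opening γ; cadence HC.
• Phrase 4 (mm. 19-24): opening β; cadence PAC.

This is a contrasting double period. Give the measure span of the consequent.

In a double period the first pair of phrases (ending imperfect authentic cadence) is the large antecedent and the second pair (ending perfect authentic cadence) is the large consequent; the consequent is measures 13–24.

measures 13–24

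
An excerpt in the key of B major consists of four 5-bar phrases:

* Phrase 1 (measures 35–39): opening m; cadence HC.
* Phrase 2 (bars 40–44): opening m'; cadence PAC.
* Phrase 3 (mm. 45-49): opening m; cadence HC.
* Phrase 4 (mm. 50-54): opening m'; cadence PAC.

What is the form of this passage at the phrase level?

The cadence pattern HC–PAC–HC–PAC is weak–strong twice, and phrases 3–4 restate phrases 1–2: a period heard twice, not a double period (which would end weakly at phrase 2).

repeated period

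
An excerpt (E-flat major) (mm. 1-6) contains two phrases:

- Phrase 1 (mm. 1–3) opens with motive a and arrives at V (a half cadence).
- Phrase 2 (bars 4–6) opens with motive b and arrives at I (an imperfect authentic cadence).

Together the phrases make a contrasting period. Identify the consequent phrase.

phrase 2

The phrase ending with the weaker cadence (half cadence) is the antecedent; the one ending more conclusively (imperfect authentic cadence) is the consequent. The consequent is phrase 2.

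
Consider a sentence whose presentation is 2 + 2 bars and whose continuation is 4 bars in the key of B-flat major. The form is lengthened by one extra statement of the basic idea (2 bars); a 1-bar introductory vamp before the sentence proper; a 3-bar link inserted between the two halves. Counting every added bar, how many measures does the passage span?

14 measures

Basic sentence: 2 + 2 + 4 = 8 bars.
8 (basic form) + 2 (extra statement) + 1 (introduction) + 3 (link) = 14.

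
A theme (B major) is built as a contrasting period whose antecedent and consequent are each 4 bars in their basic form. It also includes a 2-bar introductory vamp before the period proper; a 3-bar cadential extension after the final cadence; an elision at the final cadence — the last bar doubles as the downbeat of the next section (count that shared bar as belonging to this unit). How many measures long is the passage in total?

13 measures

Basic contrasting period: 4 + 4 = 8 bars.
8 (basic form) + 2 (introduction) + 3 (cadential extension) = 13.
The elision shares a bar with the next section but does not change this unit's count.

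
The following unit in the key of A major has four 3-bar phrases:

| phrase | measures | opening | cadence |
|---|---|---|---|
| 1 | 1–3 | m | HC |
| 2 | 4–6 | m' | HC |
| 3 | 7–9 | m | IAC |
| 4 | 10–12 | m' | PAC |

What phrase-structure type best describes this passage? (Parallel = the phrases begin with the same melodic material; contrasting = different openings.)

Four phrases in two halves: the first half (measures 1–6) ends with a half cadence, the second (mm. 7-12) with a perfect authentic cadence — a large antecedent–consequent pair, i.e. a double period.
Phrase 3 begins with the same material as phrase 1, making it parallel.

parallel double period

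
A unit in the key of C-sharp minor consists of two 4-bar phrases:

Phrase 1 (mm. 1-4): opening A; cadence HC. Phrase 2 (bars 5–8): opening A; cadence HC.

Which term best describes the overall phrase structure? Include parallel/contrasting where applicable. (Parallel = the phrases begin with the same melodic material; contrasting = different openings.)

repeated phrase

Both phrases have the same opening (A) and the same cadence (half cadence): the second is a restatement, not a consequent, so this is a repeated phrase rather than a period.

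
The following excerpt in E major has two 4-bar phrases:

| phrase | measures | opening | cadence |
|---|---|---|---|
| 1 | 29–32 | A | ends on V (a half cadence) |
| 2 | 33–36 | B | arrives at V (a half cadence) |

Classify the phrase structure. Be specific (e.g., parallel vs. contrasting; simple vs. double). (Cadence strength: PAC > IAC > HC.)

phrase group

The second phrase closes with a half cadence, which is not stronger than the first phrase's half cadence; without a weak→strong cadential pair there is no antecedent–consequent relationship, so this is a phrase group rather than a period.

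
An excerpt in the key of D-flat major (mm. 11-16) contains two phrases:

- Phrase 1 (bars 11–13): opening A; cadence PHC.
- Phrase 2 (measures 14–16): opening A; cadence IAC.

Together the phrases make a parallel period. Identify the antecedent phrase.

phrase 1

The phrase ending with the weaker cadence (Phrygian half cadence) is the antecedent; the one ending more conclusively (imperfect authentic cadence) is the consequent. The antecedent is phrase 1.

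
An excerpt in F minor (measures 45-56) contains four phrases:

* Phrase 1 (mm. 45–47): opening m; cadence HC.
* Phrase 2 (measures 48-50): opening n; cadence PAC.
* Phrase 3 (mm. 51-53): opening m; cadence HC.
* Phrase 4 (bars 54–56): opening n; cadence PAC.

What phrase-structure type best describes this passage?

The cadence pattern HC–PAC–HC–PAC is weak–strong twice, and phrases 3–4 restate phrases 1–2: a period heard twice, not a double period (which would end weakly at phrase 2).

repeated period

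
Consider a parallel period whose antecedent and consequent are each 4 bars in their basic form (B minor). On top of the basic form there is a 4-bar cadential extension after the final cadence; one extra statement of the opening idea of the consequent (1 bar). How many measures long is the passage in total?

Basic parallel period: 4 + 4 = 8 bars.
8 (basic form) + 4 (cadential extension) + 1 (extra statement) = 13.

13 measures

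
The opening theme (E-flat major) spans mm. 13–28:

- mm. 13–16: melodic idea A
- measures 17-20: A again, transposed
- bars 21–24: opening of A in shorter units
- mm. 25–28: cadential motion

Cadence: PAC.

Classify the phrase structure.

sentence

Basic idea (measures 13–16) + its repetition (bars 17-20) form the presentation; fragmentation and cadence (mm. 21–28) form the continuation — the 16-bar whole is a sentence.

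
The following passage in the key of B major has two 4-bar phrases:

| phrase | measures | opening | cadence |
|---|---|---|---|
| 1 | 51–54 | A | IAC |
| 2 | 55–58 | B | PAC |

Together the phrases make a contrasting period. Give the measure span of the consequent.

measures 55–58

The phrase ending with the weaker cadence (imperfect authentic cadence) is the antecedent; the one ending more conclusively (perfect authentic cadence) is the consequent. The consequent is measures 55–58.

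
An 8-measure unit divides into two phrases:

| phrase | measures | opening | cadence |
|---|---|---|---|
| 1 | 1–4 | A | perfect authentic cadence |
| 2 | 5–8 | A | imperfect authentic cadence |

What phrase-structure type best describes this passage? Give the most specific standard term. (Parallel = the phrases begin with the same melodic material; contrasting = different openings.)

The second phrase closes with an imperfect authentic cadence, which is not stronger than the first phrase's perfect authentic cadence; without a weak→strong cadential pair there is no antecedent–consequent relationship, so this is a phrase group rather than a period.

phrase group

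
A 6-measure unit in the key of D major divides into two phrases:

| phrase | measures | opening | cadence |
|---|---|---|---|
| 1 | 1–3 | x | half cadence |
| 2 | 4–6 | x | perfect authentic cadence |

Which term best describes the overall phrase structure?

parallel period

Phrase 1 ends with a half cadence (weaker) and phrase 2 with a perfect authentic cadence (stronger): antecedent + consequent = a period.
The two phrases open with the same material (x / x), so the period is parallel.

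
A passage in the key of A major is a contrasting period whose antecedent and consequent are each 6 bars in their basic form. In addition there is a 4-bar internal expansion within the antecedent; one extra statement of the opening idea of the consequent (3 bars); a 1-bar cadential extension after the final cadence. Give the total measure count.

20 measures

Basic contrasting period: 6 + 6 = 12 bars.
12 (basic form) + 4 (internal expansion) + 3 (extra statement) + 1 (cadential extension) = 20.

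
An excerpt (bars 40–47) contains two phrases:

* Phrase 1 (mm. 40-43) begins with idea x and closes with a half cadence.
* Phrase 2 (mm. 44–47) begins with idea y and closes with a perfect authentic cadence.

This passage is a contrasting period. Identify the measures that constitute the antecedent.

The antecedent is the phrase ending with the weaker cadence (half cadence, phrase 1) and the consequent the one ending more conclusively (perfect authentic cadence, phrase 2); the antecedent is bars 40–43.

measures 40–43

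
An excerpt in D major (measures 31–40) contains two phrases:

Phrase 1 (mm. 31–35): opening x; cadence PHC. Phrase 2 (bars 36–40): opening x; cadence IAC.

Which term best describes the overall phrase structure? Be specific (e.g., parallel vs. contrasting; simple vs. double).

parallel period

Phrase 1 ends with a Phrygian half cadence (weaker) and phrase 2 with an imperfect authentic cadence (stronger): antecedent + consequent = a period.
The two phrases open with the same material (x / x), so the period is parallel.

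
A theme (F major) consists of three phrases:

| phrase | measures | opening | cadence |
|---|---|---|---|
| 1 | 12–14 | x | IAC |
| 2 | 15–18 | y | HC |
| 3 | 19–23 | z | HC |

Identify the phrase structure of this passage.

The final phrase closes with a half cadence, which is not stronger than the preceding half cadence; the 3 phrases lack an overall antecedent–consequent design and so form a phrase group.

phrase group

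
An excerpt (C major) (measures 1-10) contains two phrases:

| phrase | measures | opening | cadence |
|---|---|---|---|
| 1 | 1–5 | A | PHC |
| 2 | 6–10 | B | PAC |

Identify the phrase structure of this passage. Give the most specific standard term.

contrasting period

Phrase 1 ends with a Phrygian half cadence (weaker) and phrase 2 with a perfect authentic cadence (stronger): antecedent + consequent = a period.
The two phrases open with different material (A / B), so the period is contrasting.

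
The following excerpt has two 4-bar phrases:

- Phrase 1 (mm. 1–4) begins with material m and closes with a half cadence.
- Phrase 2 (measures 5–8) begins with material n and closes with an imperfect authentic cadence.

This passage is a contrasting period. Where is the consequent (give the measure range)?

The antecedent is the phrase ending with the weaker cadence (half cadence, phrase 1) and the consequent the one ending more conclusively (imperfect authentic cadence, phrase 2); the consequent is measures 5–8.

measures 5–8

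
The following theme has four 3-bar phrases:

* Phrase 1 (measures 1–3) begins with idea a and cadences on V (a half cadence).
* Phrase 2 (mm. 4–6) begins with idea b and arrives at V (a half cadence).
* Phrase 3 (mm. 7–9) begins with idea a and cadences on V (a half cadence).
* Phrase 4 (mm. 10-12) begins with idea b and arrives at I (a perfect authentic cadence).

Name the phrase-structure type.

Four phrases in two halves: the first half (bars 1–6) ends with a half cadence, the second (bars 7–12) with a perfect authentic cadence — a large antecedent–consequent pair, i.e. a double period.
Phrase 3 begins with the same material as phrase 1, making it parallel.

parallel double period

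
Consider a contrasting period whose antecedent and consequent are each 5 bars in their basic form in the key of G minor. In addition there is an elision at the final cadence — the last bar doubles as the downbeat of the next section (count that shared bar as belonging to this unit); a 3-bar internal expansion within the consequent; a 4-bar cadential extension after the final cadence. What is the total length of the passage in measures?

17 measures

Basic contrasting period: 5 + 5 = 10 bars.
10 (basic form) + 3 (internal expansion) + 4 (cadential extension) = 17.
The elision shares a bar with the next section but does not change this unit's count.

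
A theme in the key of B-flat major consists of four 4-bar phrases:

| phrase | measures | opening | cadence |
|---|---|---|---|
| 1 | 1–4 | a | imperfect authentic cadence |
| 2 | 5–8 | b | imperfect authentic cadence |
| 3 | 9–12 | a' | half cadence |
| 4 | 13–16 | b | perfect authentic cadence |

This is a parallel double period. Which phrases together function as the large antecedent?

In a double period the first pair of phrases (ending imperfect authentic cadence) is the large antecedent and the second pair (ending perfect authentic cadence) is the large consequent; the antecedent is phrases 1 and 2.

phrases 1 and 2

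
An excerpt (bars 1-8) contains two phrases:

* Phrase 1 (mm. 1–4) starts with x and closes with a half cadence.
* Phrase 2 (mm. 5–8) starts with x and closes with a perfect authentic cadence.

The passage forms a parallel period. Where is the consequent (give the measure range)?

The antecedent is the phrase ending with the weaker cadence (half cadence, phrase 1) and the consequent the one ending more conclusively (perfect authentic cadence, phrase 2); the consequent is mm. 5–8.

measures 5–8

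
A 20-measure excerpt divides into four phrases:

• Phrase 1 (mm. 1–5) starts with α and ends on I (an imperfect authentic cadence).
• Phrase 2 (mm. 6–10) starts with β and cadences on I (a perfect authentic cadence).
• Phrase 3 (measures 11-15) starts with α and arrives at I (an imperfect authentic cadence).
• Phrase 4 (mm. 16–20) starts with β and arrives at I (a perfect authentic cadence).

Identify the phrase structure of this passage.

The cadence pattern IAC–PAC–IAC–PAC is weak–strong twice, and phrases 3–4 restate phrases 1–2: a period heard twice, not a double period (which would end weakly at phrase 2).

repeated period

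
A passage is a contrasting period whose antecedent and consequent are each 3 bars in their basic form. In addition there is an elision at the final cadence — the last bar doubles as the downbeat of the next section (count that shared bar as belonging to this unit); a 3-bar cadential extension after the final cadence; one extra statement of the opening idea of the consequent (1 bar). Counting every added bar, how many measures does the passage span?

10 measures

Basic contrasting period: 3 + 3 = 6 bars.
6 (basic form) + 3 (cadential extension) + 1 (extra statement) = 10.
The elision shares a bar with the next section but does not change this unit's count.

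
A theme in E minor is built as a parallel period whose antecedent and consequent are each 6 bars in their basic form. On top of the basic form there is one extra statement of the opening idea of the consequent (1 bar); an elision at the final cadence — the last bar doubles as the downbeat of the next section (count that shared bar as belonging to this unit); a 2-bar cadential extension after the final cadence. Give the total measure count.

15 measures

Basic parallel period: 6 + 6 = 12 bars.
12 (basic form) + 1 (extra statement) + 2 (cadential extension) = 15.
The elision shares a bar with the next section but does not change this unit's count.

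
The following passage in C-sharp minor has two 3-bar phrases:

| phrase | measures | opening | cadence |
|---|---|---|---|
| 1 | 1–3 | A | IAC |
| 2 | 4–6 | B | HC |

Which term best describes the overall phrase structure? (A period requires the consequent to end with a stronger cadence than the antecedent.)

phrase group

The second phrase closes with a half cadence, which is not stronger than the first phrase's imperfect authentic cadence; without a weak→strong cadential pair there is no antecedent–consequent relationship, so this is a phrase group rather than a period.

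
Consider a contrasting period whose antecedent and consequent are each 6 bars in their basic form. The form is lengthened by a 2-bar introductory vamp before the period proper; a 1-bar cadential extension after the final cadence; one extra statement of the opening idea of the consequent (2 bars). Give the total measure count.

Basic contrasting period: 6 + 6 = 12 bars.
12 (basic form) + 2 (introduction) + 1 (cadential extension) + 2 (extra statement) = 17.

17 measures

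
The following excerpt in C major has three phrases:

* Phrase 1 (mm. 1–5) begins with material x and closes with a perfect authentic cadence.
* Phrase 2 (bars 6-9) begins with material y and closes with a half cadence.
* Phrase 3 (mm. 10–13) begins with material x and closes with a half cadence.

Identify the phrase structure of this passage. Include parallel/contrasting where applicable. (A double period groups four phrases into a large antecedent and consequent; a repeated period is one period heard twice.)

The final phrase closes with a half cadence, which is not stronger than the preceding half cadence; the 3 phrases lack an overall antecedent–consequent design and so form a phrase group.

phrase group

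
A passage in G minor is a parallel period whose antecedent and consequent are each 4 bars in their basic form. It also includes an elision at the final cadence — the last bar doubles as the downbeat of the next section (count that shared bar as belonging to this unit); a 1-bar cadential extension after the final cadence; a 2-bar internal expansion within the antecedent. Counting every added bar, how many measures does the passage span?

11 measures

Basic parallel period: 4 + 4 = 8 bars.
8 (basic form) + 1 (cadential extension) + 2 (internal expansion) = 11.
The elision shares a bar with the next section but does not change this unit's count.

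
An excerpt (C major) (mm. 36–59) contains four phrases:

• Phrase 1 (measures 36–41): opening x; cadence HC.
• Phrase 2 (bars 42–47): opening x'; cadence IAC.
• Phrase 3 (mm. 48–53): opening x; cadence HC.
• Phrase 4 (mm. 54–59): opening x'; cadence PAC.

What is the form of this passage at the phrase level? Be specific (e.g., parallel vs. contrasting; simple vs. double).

Four phrases in two halves: the first half (bars 36–47) ends with an imperfect authentic cadence, the second (bars 48–59) with a perfect authentic cadence — a large antecedent–consequent pair, i.e. a double period.
Phrase 3 begins with the same material as phrase 1, making it parallel.

parallel double period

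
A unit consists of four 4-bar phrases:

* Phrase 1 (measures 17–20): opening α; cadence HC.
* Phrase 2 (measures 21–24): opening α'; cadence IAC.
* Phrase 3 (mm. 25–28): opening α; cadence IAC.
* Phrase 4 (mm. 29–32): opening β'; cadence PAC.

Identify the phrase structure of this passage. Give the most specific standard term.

Four phrases in two halves: the first half (measures 17–24) ends with an imperfect authentic cadence, the second (measures 25–32) with a perfect authentic cadence — a large antecedent–consequent pair, i.e. a double period.
Phrase 3 begins with the same material as phrase 1, making it parallel.

parallel double period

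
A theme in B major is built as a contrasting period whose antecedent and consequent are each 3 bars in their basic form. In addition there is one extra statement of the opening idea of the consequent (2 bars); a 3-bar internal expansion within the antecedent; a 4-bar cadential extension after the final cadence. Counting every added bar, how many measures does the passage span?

Basic contrasting period: 3 + 3 = 6 bars.
6 (basic form) + 2 (extra statement) + 3 (internal expansion) + 4 (cadential extension) = 15.

15 measures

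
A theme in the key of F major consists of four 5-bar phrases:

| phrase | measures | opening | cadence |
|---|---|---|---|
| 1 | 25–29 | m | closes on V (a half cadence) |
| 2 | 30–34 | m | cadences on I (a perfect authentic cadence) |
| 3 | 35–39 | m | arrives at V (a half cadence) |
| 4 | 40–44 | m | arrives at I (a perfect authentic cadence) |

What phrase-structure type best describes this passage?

The cadence pattern HC–PAC–HC–PAC is weak–strong twice, and phrases 3–4 restate phrases 1–2: a period heard twice, not a double period (which would end weakly at phrase 2).

repeated period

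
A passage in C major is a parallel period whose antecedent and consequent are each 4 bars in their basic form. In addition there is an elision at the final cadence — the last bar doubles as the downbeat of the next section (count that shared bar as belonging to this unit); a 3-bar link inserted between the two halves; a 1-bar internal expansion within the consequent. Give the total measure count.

12 measures

Basic parallel period: 4 + 4 = 8 bars.
8 (basic form) + 3 (link) + 1 (internal expansion) = 12.
The elision shares a bar with the next section but does not change this unit's count.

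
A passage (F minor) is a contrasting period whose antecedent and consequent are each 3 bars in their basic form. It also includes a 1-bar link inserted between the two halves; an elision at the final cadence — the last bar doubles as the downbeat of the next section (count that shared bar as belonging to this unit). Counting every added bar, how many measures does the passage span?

Basic contrasting period: 3 + 3 = 6 bars.
6 (basic form) + 1 (link) = 7.
The elision shares a bar with the next section but does not change this unit's count.

7 measures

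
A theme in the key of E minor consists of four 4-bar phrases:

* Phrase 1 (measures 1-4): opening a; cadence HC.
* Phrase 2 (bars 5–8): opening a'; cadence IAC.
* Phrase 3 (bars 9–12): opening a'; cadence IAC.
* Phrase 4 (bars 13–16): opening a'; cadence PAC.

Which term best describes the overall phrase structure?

Four phrases in two halves: the first half (bars 1-8) ends with an imperfect authentic cadence, the second (bars 9–16) with a perfect authentic cadence — a large antecedent–consequent pair, i.e. a double period.
Phrase 3 begins with the same material as phrase 1, making it parallel.

parallel double period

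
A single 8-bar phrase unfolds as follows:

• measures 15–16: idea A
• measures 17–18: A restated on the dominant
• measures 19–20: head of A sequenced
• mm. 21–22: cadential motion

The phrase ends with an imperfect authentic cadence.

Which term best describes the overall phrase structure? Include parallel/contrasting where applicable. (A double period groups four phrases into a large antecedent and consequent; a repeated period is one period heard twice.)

Basic idea (measures 15–16) + its repetition (mm. 17–18) form the presentation; fragmentation and cadence (bars 19–22) form the continuation — the 8-bar whole is a sentence.

sentence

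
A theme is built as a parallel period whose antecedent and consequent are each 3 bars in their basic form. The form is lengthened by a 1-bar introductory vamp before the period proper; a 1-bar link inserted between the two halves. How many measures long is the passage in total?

8 measures

Basic parallel period: 3 + 3 = 6 bars.
6 (basic form) + 1 (introduction) + 1 (link) = 8.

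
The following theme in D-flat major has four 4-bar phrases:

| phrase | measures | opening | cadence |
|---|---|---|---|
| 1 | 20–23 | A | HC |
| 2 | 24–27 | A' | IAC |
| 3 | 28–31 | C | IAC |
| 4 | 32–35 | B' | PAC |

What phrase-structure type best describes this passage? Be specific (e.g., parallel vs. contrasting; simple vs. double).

Four phrases in two halves: the first half (mm. 20–27) ends with an imperfect authentic cadence, the second (mm. 28–35) with a perfect authentic cadence — a large antecedent–consequent pair, i.e. a double period.
Phrase 3 begins with different material from phrase 1, making it contrasting.

contrasting double period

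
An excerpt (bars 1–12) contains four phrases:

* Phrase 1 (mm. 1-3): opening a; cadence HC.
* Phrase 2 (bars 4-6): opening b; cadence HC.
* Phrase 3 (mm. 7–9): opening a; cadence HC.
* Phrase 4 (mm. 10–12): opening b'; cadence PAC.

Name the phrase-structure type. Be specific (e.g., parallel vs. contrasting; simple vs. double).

Four phrases in two halves: the first half (mm. 1–6) ends with a half cadence, the second (measures 7–12) with a perfect authentic cadence — a large antecedent–consequent pair, i.e. a double period.
Phrase 3 begins with the same material as phrase 1, making it parallel.

parallel double period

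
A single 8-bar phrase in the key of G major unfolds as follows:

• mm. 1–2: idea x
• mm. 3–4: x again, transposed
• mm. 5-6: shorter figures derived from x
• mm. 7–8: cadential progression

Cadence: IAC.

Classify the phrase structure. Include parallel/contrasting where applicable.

sentence

Basic idea (mm. 1–2) + its repetition (measures 3-4) form the presentation; fragmentation and cadence (bars 5–8) form the continuation — the 8-bar whole is a sentence.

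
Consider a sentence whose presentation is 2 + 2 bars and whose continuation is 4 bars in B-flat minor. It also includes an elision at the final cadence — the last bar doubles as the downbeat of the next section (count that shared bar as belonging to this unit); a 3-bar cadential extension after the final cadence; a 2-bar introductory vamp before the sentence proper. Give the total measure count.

Basic sentence: 2 + 2 + 4 = 8 bars.
8 (basic form) + 3 (cadential extension) + 2 (introduction) = 13.
The elision shares a bar with the next section but does not change this unit's count.

13 measures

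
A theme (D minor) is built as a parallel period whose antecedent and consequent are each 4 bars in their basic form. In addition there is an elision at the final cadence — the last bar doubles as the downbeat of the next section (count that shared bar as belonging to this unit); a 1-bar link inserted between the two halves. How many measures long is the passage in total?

9 measures

Basic parallel period: 4 + 4 = 8 bars.
8 (basic form) + 1 (link) = 9.
The elision shares a bar with the next section but does not change this unit's count.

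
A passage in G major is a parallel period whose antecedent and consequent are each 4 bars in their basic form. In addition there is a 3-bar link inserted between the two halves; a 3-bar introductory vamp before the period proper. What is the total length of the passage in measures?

14 measures

Basic parallel period: 4 + 4 = 8 bars.
8 (basic form) + 3 (link) + 3 (introduction) = 14.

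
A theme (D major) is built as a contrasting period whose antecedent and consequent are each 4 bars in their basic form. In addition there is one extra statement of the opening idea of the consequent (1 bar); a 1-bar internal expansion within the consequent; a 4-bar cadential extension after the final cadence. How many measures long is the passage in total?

Basic contrasting period: 4 + 4 = 8 bars.
8 (basic form) + 1 (extra statement) + 1 (internal expansion) + 4 (cadential extension) = 14.

14 measures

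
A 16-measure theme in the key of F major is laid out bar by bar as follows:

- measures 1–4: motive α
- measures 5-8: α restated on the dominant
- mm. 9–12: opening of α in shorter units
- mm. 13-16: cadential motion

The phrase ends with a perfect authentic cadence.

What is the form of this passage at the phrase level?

sentence

Basic idea (mm. 1–4) + its repetition (bars 5–8) form the presentation; fragmentation and cadence (mm. 9–16) form the continuation — the 16-bar whole is a sentence.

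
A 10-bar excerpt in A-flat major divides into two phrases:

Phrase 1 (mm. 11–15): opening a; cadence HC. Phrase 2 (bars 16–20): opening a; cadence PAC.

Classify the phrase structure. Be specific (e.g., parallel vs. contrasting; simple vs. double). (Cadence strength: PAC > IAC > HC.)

parallel period

Phrase 1 ends with a half cadence (weaker) and phrase 2 with a perfect authentic cadence (stronger): antecedent + consequent = a period.
The two phrases open with the same material (a / a), so the period is parallel.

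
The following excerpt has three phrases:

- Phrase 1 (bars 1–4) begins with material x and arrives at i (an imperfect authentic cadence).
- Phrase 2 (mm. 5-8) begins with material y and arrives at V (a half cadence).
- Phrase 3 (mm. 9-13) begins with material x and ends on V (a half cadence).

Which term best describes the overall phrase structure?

The final phrase closes with a half cadence, which is not stronger than the preceding half cadence; the 3 phrases lack an overall antecedent–consequent design and so form a phrase group.

phrase group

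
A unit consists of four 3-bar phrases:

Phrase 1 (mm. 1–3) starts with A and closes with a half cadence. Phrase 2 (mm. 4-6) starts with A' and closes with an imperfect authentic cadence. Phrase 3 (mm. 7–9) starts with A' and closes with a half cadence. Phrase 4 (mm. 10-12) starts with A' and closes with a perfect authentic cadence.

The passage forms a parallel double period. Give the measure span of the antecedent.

In a double period the four phrases pair into a large antecedent (phrases 1–2, ending imperfect authentic cadence) and a large consequent (phrases 3–4, ending perfect authentic cadence). The antecedent spans mm. 1–6.

measures 1–6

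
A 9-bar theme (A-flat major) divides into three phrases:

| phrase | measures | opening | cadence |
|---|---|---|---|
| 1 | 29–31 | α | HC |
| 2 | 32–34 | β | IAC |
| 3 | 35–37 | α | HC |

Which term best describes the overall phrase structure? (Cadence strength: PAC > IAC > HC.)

The final phrase closes with a half cadence, which is not stronger than the preceding imperfect authentic cadence; the 3 phrases lack an overall antecedent–consequent design and so form a phrase group.

phrase group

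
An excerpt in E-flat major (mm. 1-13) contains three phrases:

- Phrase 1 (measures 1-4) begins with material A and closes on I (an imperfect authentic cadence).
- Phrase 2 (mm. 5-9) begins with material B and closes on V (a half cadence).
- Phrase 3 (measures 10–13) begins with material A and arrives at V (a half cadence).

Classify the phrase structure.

phrase group

The final phrase closes with a half cadence, which is not stronger than the preceding half cadence; the 3 phrases lack an overall antecedent–consequent design and so form a phrase group.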